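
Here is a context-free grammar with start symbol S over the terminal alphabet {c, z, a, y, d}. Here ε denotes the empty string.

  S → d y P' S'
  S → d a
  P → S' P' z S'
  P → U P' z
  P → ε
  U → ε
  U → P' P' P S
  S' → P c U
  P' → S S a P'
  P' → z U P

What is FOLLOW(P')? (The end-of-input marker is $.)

FIRST(S): from S→d y P' S' we get {d}; from S→d a we get {d}. So FIRST(S) = {d}.
FIRST(P'): from P'→S S a P' we get {d}; from P'→z U P we get {z}. So FIRST(P') = {d, z}.
FIRST(U): from U→ε we get {ε}; from U→P' P' P S we get {d, z}. So FIRST(U) = {ε, d, z}.
FIRST(P): from P→S' P' z S' we get {c, d, z}; from P→U P' z we get {d, z}; from P→ε we get {ε}. So FIRST(P) = {ε, c, d, z}.
FIRST(S'): from S'→P c U we get {c, d, z}. So FIRST(S') = {c, d, z}.
FOLLOW(S) includes $ since S is the start symbol.
FOLLOW(P'): in S→d y P' S', P' is followed by S' with FIRST {c, d, z}; in P→S' P' z S', P' is followed by z S' with FIRST {z}; in P→U P' z, P' is followed by z with FIRST {z}; in U→P' P' P S (occurrence 1), P' is followed by P' P S with FIRST {d, z}; in U→P' P' P S (occurrence 2), P' is followed by P S with FIRST {c, d, z}; in P'→S S a P', the suffix after P' is empty (adds nothing new). Thus FOLLOW(P') = {c, d, z}.
FOLLOW(P): in U→P' P' P S, P is followed by S with FIRST {d}; in S'→P c U, P is followed by c U with FIRST {c}; in P'→z U P, the suffix after P is empty, so FOLLOW(P) ⊇ FOLLOW(P') = {c, d, z}. Thus FOLLOW(P) = {c, d, z}.
FOLLOW(S): in U→P' P' P S, the suffix after S is empty, so FOLLOW(S) ⊇ FOLLOW(U) = {$, a, c, d, z}; in P'→S S a P' (occurrence 1), S is followed by S a P' with FIRST {d}; in P'→S S a P' (occurrence 2), S is followed by a P' with FIRST {a}. Thus FOLLOW(S) = {$, a, c, d, z}.
FOLLOW(S'): in S→d y P' S', the suffix after S' is empty, so FOLLOW(S') ⊇ FOLLOW(S) = {$, a, c, d, z}; in P→S' P' z S' (occurrence 1), S' is followed by P' z S' with FIRST {d, z}; in P→S' P' z S' (occurrence 2), the suffix after S' is empty, so FOLLOW(S') ⊇ FOLLOW(P) = {c, d, z}. Thus FOLLOW(S') = {$, a, c, d, z}.
FOLLOW(U): in P→U P' z, U is followed by P' z with FIRST {d, z}; in S'→P c U, the suffix after U is empty, so FOLLOW(U) ⊇ FOLLOW(S') = {$, a, c, d, z}; in P'→z U P, U is followed by P with FIRST {ε, c, d, z}; in P'→z U P, the suffix after U is nullable, so FOLLOW(U) ⊇ FOLLOW(P') = {c, d, z}. Thus FOLLOW(U) = {$, a, c, d, z}.

{c, d, z}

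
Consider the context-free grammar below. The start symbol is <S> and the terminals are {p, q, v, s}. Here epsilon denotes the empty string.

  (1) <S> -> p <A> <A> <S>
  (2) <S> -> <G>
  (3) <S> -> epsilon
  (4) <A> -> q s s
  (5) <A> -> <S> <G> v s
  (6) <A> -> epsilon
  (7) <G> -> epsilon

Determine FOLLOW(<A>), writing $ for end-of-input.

{$, p, q, v}

FIRST(<G>): from <G>->epsilon we get {epsilon}. So FIRST(<G>) = {epsilon}.
FIRST(<S>): from <S>->p <A> <A> <S> we get {p}; from <S>-><G> we get {epsilon}; from <S>->epsilon we get {epsilon}. So FIRST(<S>) = {epsilon, p}.
FIRST(<A>): from <A>->q s s we get {q}; from <A>-><S> <G> v s we get {p, v}; from <A>->epsilon we get {epsilon}. So FIRST(<A>) = {epsilon, p, q, v}.
FOLLOW(<S>) includes $ since <S> is the start symbol.
FOLLOW(<S>): in <S>->p <A> <A> <S>, the suffix after <S> is empty (adds nothing new); in <A>-><S> <G> v s, <S> is followed by <G> v s with FIRST {v}. Thus FOLLOW(<S>) = {$, v}.
FOLLOW(<A>): in <S>->p <A> <A> <S> (occurrence 1), <A> is followed by <A> <S> with FIRST {epsilon, p, q, v}; in <S>->p <A> <A> <S> (occurrence 1), the suffix after <A> is nullable, so FOLLOW(<A>) ⊇ FOLLOW(<S>) = {$, v}; in <S>->p <A> <A> <S> (occurrence 2), <A> is followed by <S> with FIRST {epsilon, p}; in <S>->p <A> <A> <S> (occurrence 2), the suffix after <A> is nullable, so FOLLOW(<A>) ⊇ FOLLOW(<S>) = {$, v}. Thus FOLLOW(<A>) = {$, p, q, v}.
FOLLOW(<G>): in <S>-><G>, the suffix after <G> is empty, so FOLLOW(<G>) ⊇ FOLLOW(<S>) = {$, v}; in <A>-><S> <G> v s, <G> is followed by v s with FIRST {v}. Thus FOLLOW(<G>) = {$, v}.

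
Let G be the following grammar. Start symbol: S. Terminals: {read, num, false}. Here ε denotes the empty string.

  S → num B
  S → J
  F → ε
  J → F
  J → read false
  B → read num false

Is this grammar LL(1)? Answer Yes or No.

FIRST(S) = {ε, num, read}
FIRST(F) = {ε}
FIRST(J) = {ε, read}
FIRST(B) = {read}
FOLLOW(S) = {$}
FOLLOW(F) = {$}
FOLLOW(J) = {$}
FOLLOW(B) = {$}
Each cell of M receives at most one production.

Yes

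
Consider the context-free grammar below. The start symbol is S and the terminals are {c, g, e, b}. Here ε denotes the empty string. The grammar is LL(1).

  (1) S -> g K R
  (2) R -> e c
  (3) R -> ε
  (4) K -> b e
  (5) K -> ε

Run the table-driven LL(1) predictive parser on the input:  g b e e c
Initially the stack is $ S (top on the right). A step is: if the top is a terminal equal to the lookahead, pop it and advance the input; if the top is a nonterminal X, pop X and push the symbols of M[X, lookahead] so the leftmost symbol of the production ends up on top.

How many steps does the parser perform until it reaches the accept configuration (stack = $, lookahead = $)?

8

step 1: stack=$ S  input=g b e e c $  — expand S -> g K R
step 2: stack=$ R K g  input=g b e e c $  — match g
step 3: stack=$ R K  input=b e e c $  — expand K -> b e
step 4: stack=$ R e b  input=b e e c $  — match b
step 5: stack=$ R e  input=e e c $  — match e
step 6: stack=$ R  input=e c $  — expand R -> e c
step 7: stack=$ c e  input=e c $  — match e
step 8: stack=$ c  input=c $  — match c
Accept reached after 8 steps.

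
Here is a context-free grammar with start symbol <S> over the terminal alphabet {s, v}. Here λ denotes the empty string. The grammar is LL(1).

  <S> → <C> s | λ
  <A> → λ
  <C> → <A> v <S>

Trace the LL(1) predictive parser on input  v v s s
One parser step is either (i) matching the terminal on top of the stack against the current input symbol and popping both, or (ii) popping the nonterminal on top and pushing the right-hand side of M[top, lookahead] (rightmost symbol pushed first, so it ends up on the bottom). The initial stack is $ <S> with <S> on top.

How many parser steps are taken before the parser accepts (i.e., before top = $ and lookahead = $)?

step 1: stack=$ <S>  input=v v s s $  — expand <S> → <C> s
step 2: stack=$ s <C>  input=v v s s $  — expand <C> → <A> v <S>
step 3: stack=$ s <S> v <A>  input=v v s s $  — expand <A> → λ
step 4: stack=$ s <S> v  input=v v s s $  — match v
step 5: stack=$ s <S>  input=v s s $  — expand <S> → <C> s
step 6: stack=$ s s <C>  input=v s s $  — expand <C> → <A> v <S>
step 7: stack=$ s s <S> v <A>  input=v s s $  — expand <A> → λ
step 8: stack=$ s s <S> v  input=v s s $  — match v
step 9: stack=$ s s <S>  input=s s $  — expand <S> → λ
step 10: stack=$ s s  input=s s $  — match s
step 11: stack=$ s  input=s $  — match s
Accept reached after 11 steps.

11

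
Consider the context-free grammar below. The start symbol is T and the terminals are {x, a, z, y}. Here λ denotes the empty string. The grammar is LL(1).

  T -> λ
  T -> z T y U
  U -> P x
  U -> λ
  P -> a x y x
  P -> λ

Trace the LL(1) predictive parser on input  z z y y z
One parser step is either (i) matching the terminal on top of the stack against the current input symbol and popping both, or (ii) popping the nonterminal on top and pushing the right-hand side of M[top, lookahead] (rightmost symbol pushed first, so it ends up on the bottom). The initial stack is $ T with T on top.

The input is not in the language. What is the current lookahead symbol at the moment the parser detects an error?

z

step 1: stack=$ T  input=z z y y z $  — expand T -> z T y U
step 2: stack=$ U y T z  input=z z y y z $  — match z
step 3: stack=$ U y T  input=z y y z $  — expand T -> z T y U
step 4: stack=$ U y U y T z  input=z y y z $  — match z
step 5: stack=$ U y U y T  input=y y z $  — expand T -> λ
step 6: stack=$ U y U y  input=y y z $  — match y
step 7: stack=$ U y U  input=y z $  — expand U -> λ
step 8: stack=$ U y  input=y z $  — match y
step 9: stack=$ U  input=z $  — error: M[U, z] is empty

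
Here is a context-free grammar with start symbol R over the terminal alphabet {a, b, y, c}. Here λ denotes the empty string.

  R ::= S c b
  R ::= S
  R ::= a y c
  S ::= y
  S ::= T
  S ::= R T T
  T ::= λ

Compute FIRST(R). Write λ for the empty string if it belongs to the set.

{λ, a, c, y}

FIRST(T): from T::=λ we get {λ}. So FIRST(T) = {λ}.
FIRST(R): from R::=S c b we get {a, c, y}; from R::=S we get {λ, a, c, y}; from R::=a y c we get {a}. So FIRST(R) = {λ, a, c, y}.
FIRST(S): from S::=y we get {y}; from S::=T we get {λ}; from S::=R T T we get {λ, a, c, y}. So FIRST(S) = {λ, a, c, y}.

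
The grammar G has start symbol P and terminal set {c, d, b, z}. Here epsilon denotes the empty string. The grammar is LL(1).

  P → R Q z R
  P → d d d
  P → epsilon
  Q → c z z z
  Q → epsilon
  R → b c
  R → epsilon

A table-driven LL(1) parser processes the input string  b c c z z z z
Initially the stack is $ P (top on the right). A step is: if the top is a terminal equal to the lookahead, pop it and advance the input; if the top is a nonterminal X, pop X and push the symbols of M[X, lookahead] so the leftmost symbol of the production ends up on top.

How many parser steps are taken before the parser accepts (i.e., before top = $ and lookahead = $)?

11

      Stack          Input            Action
   1  $ P            b c c z z z z $  expand P → R Q z R
   2  $ R z Q R      b c c z z z z $  expand R → b c
   3  $ R z Q c b    b c c z z z z $  match b
   4  $ R z Q c      c c z z z z $    match c
   5  $ R z Q        c z z z z $      expand Q → c z z z
   6  $ R z z z z c  c z z z z $      match c
   7  $ R z z z z    z z z z $        match z
   8  $ R z z z      z z z $          match z
   9  $ R z z        z z $            match z
  10  $ R z          z $              match z
  11  $ R            $                expand R → epsilon
Accept reached after 11 steps.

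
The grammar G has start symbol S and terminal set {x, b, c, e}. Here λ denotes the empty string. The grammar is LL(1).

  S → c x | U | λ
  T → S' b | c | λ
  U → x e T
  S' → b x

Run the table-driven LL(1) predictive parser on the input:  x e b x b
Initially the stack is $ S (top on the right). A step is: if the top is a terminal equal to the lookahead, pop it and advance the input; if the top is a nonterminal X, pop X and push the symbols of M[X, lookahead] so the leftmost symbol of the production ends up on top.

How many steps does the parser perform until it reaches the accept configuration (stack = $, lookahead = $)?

9

step 1: stack=$ S  input=x e b x b $  — expand S → U
step 2: stack=$ U  input=x e b x b $  — expand U → x e T
step 3: stack=$ T e x  input=x e b x b $  — match x
step 4: stack=$ T e  input=e b x b $  — match e
step 5: stack=$ T  input=b x b $  — expand T → S' b
step 6: stack=$ b S'  input=b x b $  — expand S' → b x
step 7: stack=$ b x b  input=b x b $  — match b
step 8: stack=$ b x  input=x b $  — match x
step 9: stack=$ b  input=b $  — match b
Accept reached after 9 steps.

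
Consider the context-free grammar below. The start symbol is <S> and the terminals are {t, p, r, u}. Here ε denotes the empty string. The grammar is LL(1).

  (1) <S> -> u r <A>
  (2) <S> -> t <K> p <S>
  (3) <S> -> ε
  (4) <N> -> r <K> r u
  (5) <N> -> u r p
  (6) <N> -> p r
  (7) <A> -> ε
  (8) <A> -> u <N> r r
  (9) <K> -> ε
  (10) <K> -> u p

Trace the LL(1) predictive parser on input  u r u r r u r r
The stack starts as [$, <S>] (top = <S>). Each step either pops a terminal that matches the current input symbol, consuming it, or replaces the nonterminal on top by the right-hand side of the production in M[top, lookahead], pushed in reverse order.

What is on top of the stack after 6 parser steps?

r

     Stack        Input              Action
  1  $ <S>        u r u r r u r r $  expand <S> -> u r <A>
  2  $ <A> r u    u r u r r u r r $  match u
  3  $ <A> r      r u r r u r r $    match r
  4  $ <A>        u r r u r r $      expand <A> -> u <N> r r
  5  $ r r <N> u  u r r u r r $      match u
  6  $ r r <N>    r r u r r $        expand <N> -> r <K> r u
Stack after step 6: $ r r u r <K> r (top = r).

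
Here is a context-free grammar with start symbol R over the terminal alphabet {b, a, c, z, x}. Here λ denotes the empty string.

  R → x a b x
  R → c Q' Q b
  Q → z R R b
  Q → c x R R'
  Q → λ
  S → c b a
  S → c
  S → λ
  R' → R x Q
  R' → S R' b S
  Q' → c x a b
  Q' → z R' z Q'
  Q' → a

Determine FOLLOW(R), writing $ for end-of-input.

FIRST(R) = {c, x}
FIRST(Q) = {λ, c, z}
FIRST(S) = {λ, c}
FIRST(Q') = {a, c, z}
FIRST(R') = {c, x}  (via R x Q, S R' b S)
FOLLOW(R) includes $ since R is the start symbol.
FOLLOW(R): in Q→z R R b (occurrence 1), R is followed by R b with FIRST {c, x}; in Q→z R R b (occurrence 2), R is followed by b with FIRST {b}; in Q→c x R R', R is followed by R' with FIRST {c, x}; in R'→R x Q, R is followed by x Q with FIRST {x}. Thus FOLLOW(R) = {$, b, c, x}.
FOLLOW(Q'): in R→c Q' Q b, Q' is followed by Q b with FIRST {b, c, z}; in Q'→z R' z Q', the suffix after Q' is empty (adds nothing new). Thus FOLLOW(Q') = {b, c, z}.
FOLLOW(Q): in R→c Q' Q b, Q is followed by b with FIRST {b}; in R'→R x Q, the suffix after Q is empty, so FOLLOW(Q) ⊇ FOLLOW(R') = {b, z}. Thus FOLLOW(Q) = {b, z}.
FOLLOW(R'): in Q→c x R R', the suffix after R' is empty, so FOLLOW(R') ⊇ FOLLOW(Q) = {b, z}; in R'→S R' b S, R' is followed by b S with FIRST {b}; in Q'→z R' z Q', R' is followed by z Q' with FIRST {z}. Thus FOLLOW(R') = {b, z}.
FOLLOW(S): in R'→S R' b S (occurrence 1), S is followed by R' b S with FIRST {c, x}; in R'→S R' b S (occurrence 2), the suffix after S is empty, so FOLLOW(S) ⊇ FOLLOW(R') = {b, z}. Thus FOLLOW(S) = {b, c, x, z}.

{$, b, c, x}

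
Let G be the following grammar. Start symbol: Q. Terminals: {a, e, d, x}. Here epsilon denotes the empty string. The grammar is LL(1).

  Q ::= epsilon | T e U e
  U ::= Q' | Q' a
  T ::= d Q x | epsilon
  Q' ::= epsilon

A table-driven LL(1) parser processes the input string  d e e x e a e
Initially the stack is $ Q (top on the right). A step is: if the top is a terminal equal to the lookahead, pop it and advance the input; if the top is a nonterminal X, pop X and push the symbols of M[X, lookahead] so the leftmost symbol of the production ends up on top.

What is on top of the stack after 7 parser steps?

step 1: stack=$ Q  input=d e e x e a e $  — expand Q ::= T e U e
step 2: stack=$ e U e T  input=d e e x e a e $  — expand T ::= d Q x
step 3: stack=$ e U e x Q d  input=d e e x e a e $  — match d
step 4: stack=$ e U e x Q  input=e e x e a e $  — expand Q ::= T e U e
step 5: stack=$ e U e x e U e T  input=e e x e a e $  — expand T ::= epsilon
step 6: stack=$ e U e x e U e  input=e e x e a e $  — match e
step 7: stack=$ e U e x e U  input=e x e a e $  — expand U ::= Q'
Stack after step 7: $ e U e x e Q' (top = Q').

Q'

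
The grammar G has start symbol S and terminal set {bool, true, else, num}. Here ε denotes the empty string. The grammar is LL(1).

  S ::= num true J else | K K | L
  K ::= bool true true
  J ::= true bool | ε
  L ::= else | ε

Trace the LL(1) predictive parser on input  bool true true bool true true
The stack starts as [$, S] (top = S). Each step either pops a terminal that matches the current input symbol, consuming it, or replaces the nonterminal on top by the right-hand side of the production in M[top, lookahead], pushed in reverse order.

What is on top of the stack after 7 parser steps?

true

step 1: stack=$ S  input=bool true true bool true true $  — expand S ::= K K
step 2: stack=$ K K  input=bool true true bool true true $  — expand K ::= bool true true
step 3: stack=$ K true true bool  input=bool true true bool true true $  — match bool
step 4: stack=$ K true true  input=true true bool true true $  — match true
step 5: stack=$ K true  input=true bool true true $  — match true
step 6: stack=$ K  input=bool true true $  — expand K ::= bool true true
step 7: stack=$ true true bool  input=bool true true $  — match bool
Stack after step 7: $ true true (top = true).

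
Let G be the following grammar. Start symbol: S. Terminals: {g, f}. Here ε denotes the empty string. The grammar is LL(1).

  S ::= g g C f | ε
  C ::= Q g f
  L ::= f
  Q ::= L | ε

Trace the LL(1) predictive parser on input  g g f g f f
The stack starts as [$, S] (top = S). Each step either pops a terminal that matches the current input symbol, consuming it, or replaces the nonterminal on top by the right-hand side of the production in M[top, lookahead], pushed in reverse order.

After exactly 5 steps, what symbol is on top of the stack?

L

step 1: stack=$ S  input=g g f g f f $  — expand S ::= g g C f
step 2: stack=$ f C g g  input=g g f g f f $  — match g
step 3: stack=$ f C g  input=g f g f f $  — match g
step 4: stack=$ f C  input=f g f f $  — expand C ::= Q g f
step 5: stack=$ f f g Q  input=f g f f $  — expand Q ::= L
Stack after step 5: $ f f g L (top = L).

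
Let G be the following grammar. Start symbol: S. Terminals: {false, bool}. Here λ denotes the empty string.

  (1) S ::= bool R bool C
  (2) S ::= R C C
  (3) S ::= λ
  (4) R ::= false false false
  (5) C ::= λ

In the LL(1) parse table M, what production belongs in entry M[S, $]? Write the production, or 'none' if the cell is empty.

FIRST(R) = {false}
FIRST(C) = {λ}
FIRST(S) = {λ, bool, false}  (via R C C)
FOLLOW(S) includes $ since S is the start symbol.
FOLLOW(S): S appears on no right-hand side. Thus FOLLOW(S) = {$}.
For S ::= bool R bool C: FIRST(bool R bool C) = {bool}, so it goes in M[S, t] for t ∈ {bool}.
For S ::= R C C: FIRST(R C C) = {false}, so it goes in M[S, t] for t ∈ {false}.
For S ::= λ: FIRST(λ) = {λ}, so it goes in M[S, t] for t ∈ {}; since λ ∈ FIRST, also for every t ∈ FOLLOW(S) = {$}.

S ::= λ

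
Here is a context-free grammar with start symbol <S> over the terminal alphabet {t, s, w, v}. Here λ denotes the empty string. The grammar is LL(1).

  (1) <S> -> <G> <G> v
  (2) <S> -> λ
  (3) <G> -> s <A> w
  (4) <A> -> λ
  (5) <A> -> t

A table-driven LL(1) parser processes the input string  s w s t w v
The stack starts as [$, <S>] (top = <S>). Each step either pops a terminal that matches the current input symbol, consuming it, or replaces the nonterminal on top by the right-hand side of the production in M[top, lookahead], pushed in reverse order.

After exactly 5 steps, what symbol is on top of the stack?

<G>

step 1: stack=$ <S>  input=s w s t w v $  — expand <S> -> <G> <G> v
step 2: stack=$ v <G> <G>  input=s w s t w v $  — expand <G> -> s <A> w
step 3: stack=$ v <G> w <A> s  input=s w s t w v $  — match s
step 4: stack=$ v <G> w <A>  input=w s t w v $  — expand <A> -> λ
step 5: stack=$ v <G> w  input=w s t w v $  — match w
Stack after step 5: $ v <G> (top = <G>).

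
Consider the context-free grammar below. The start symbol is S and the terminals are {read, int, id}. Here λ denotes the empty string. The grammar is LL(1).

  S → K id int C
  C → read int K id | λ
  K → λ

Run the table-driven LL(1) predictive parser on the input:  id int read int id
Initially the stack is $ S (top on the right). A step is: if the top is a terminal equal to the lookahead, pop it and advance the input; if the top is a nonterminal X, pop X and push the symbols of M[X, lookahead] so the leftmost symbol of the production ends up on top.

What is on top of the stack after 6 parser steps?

int

     Stack            Input                 Action
  1  $ S              id int read int id $  expand S → K id int C
  2  $ C int id K     id int read int id $  expand K → λ
  3  $ C int id       id int read int id $  match id
  4  $ C int          int read int id $     match int
  5  $ C              read int id $         expand C → read int K id
  6  $ id K int read  read int id $         match read
Stack after step 6: $ id K int (top = int).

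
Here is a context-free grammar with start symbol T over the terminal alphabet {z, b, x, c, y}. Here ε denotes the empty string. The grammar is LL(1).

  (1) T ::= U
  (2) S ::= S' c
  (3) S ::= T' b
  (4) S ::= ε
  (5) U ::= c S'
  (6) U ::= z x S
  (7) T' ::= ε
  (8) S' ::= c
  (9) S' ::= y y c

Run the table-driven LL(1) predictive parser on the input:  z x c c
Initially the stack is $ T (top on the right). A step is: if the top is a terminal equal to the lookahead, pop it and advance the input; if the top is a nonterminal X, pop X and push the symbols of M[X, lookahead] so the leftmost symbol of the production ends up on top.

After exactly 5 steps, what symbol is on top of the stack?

step 1: stack=$ T  input=z x c c $  — expand T ::= U
step 2: stack=$ U  input=z x c c $  — expand U ::= z x S
step 3: stack=$ S x z  input=z x c c $  — match z
step 4: stack=$ S x  input=x c c $  — match x
step 5: stack=$ S  input=c c $  — expand S ::= S' c
Stack after step 5: $ c S' (top = S').

S'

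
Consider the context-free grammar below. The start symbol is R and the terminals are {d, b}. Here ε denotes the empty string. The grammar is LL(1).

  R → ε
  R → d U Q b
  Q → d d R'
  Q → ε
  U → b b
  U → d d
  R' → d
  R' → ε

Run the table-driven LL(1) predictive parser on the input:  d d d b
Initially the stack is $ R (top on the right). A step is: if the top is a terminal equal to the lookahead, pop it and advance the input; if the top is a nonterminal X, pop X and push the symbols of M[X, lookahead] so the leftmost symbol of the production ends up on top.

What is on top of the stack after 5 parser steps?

Q

     Stack      Input      Action
  1  $ R        d d d b $  expand R → d U Q b
  2  $ b Q U d  d d d b $  match d
  3  $ b Q U    d d b $    expand U → d d
  4  $ b Q d d  d d b $    match d
  5  $ b Q d    d b $      match d
Stack after step 5: $ b Q (top = Q).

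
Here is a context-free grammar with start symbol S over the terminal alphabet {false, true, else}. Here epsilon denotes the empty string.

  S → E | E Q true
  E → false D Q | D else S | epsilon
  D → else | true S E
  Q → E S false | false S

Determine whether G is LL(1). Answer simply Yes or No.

No

FIRST(S) = {epsilon, else, false, true}
FIRST(E) = {epsilon, else, false, true}
FIRST(D) = {else, true}
FIRST(Q) = {else, false, true}
FOLLOW(S) = {$, else, false, true}
FOLLOW(E) = {$, else, false, true}
FOLLOW(D) = {else, false, true}
FOLLOW(Q) = {$, else, false, true}
Cell M[E, else] receives both E → D else S and E → epsilon — the grammar is not LL(1).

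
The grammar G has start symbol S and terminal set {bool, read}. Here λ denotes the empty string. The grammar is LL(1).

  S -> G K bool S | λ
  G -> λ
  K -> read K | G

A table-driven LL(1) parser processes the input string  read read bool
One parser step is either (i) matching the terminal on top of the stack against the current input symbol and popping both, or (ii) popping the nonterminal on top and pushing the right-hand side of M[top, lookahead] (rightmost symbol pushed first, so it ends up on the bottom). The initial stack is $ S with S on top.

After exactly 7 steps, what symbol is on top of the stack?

G

step 1: stack=$ S  input=read read bool $  — expand S -> G K bool S
step 2: stack=$ S bool K G  input=read read bool $  — expand G -> λ
step 3: stack=$ S bool K  input=read read bool $  — expand K -> read K
step 4: stack=$ S bool K read  input=read read bool $  — match read
step 5: stack=$ S bool K  input=read bool $  — expand K -> read K
step 6: stack=$ S bool K read  input=read bool $  — match read
step 7: stack=$ S bool K  input=bool $  — expand K -> G
Stack after step 7: $ S bool G (top = G).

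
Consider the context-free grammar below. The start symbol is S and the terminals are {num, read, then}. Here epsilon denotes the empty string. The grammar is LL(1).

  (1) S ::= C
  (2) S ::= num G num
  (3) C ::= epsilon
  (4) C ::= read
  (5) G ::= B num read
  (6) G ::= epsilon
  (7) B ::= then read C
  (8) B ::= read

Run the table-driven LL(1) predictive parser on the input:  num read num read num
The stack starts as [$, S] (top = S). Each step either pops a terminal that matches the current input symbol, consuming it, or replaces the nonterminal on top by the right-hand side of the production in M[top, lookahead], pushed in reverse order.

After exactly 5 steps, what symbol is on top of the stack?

     Stack                Input                    Action
  1  $ S                  num read num read num $  expand S ::= num G num
  2  $ num G num          num read num read num $  match num
  3  $ num G              read num read num $      expand G ::= B num read
  4  $ num read num B     read num read num $      expand B ::= read
  5  $ num read num read  read num read num $      match read
Stack after step 5: $ num read num (top = num).

num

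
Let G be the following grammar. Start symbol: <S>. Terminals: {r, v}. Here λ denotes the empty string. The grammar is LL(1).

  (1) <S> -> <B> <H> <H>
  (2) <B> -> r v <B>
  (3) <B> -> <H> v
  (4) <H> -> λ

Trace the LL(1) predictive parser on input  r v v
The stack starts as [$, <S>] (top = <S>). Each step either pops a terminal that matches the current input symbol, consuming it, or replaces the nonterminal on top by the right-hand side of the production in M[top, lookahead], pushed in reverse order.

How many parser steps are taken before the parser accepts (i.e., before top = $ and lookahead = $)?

9

step 1: stack=$ <S>  input=r v v $  — expand <S> -> <B> <H> <H>
step 2: stack=$ <H> <H> <B>  input=r v v $  — expand <B> -> r v <B>
step 3: stack=$ <H> <H> <B> v r  input=r v v $  — match r
step 4: stack=$ <H> <H> <B> v  input=v v $  — match v
step 5: stack=$ <H> <H> <B>  input=v $  — expand <B> -> <H> v
step 6: stack=$ <H> <H> v <H>  input=v $  — expand <H> -> λ
step 7: stack=$ <H> <H> v  input=v $  — match v
step 8: stack=$ <H> <H>  input=$  — expand <H> -> λ
step 9: stack=$ <H>  input=$  — expand <H> -> λ
Accept reached after 9 steps.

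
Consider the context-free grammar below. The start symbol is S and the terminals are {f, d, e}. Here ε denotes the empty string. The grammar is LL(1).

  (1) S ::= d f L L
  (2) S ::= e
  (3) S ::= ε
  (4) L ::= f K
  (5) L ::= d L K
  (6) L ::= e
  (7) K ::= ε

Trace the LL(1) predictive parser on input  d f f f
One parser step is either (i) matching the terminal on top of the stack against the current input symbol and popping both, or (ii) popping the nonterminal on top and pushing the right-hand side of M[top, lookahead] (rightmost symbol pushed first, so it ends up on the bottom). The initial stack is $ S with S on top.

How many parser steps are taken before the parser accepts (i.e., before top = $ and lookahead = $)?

9

     Stack      Input      Action
  1  $ S        d f f f $  expand S ::= d f L L
  2  $ L L f d  d f f f $  match d
  3  $ L L f    f f f $    match f
  4  $ L L      f f $      expand L ::= f K
  5  $ L K f    f f $      match f
  6  $ L K      f $        expand K ::= ε
  7  $ L        f $        expand L ::= f K
  8  $ K f      f $        match f
  9  $ K        $          expand K ::= ε
Accept reached after 9 steps.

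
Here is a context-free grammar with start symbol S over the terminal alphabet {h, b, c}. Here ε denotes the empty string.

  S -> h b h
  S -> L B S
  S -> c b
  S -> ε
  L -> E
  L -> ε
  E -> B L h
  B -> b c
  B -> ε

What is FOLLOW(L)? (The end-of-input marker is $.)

{$, b, c, h}

FIRST(B): from B->b c we get {b}; from B->ε we get {ε}. So FIRST(B) = {ε, b}.
FIRST(S): from S->h b h we get {h}; from S->L B S we get {ε, b, c, h}; from S->c b we get {c}; from S->ε we get {ε}. So FIRST(S) = {ε, b, c, h}.
FIRST(L): from L->E we get {b, h}; from L->ε we get {ε}. So FIRST(L) = {ε, b, h}.
FIRST(E): from E->B L h we get {b, h}. So FIRST(E) = {b, h}.
FOLLOW(S) includes $ since S is the start symbol.
FOLLOW(S): in S->L B S, the suffix after S is empty (adds nothing new). Thus FOLLOW(S) = {$}.
FOLLOW(L): in S->L B S, L is followed by B S with FIRST {ε, b, c, h}; in S->L B S, the suffix after L is nullable, so FOLLOW(L) ⊇ FOLLOW(S) = {$}; in E->B L h, L is followed by h with FIRST {h}. Thus FOLLOW(L) = {$, b, c, h}.
FOLLOW(E): in L->E, the suffix after E is empty, so FOLLOW(E) ⊇ FOLLOW(L) = {$, b, c, h}. Thus FOLLOW(E) = {$, b, c, h}.
FOLLOW(B): in S->L B S, B is followed by S with FIRST {ε, b, c, h}; in S->L B S, the suffix after B is nullable, so FOLLOW(B) ⊇ FOLLOW(S) = {$}; in E->B L h, B is followed by L h with FIRST {b, h}. Thus FOLLOW(B) = {$, b, c, h}.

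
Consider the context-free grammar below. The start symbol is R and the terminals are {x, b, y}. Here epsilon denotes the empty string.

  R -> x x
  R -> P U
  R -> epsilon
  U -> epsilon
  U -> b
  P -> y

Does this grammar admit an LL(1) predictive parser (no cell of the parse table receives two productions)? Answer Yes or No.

FIRST(R) = {epsilon, x, y}
FIRST(U) = {epsilon, b}
FIRST(P) = {y}
FOLLOW(R) = {$}
FOLLOW(U) = {$}
FOLLOW(P) = {$, b}
Each cell of M receives at most one production.

Yes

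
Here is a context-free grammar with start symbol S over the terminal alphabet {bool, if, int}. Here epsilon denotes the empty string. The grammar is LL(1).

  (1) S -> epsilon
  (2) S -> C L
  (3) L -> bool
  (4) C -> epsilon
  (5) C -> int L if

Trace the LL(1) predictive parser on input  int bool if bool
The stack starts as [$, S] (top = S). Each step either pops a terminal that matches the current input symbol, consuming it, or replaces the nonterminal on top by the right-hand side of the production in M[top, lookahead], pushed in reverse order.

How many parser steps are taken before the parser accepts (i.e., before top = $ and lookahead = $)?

8

     Stack         Input               Action
  1  $ S           int bool if bool $  expand S -> C L
  2  $ L C         int bool if bool $  expand C -> int L if
  3  $ L if L int  int bool if bool $  match int
  4  $ L if L      bool if bool $      expand L -> bool
  5  $ L if bool   bool if bool $      match bool
  6  $ L if        if bool $           match if
  7  $ L           bool $              expand L -> bool
  8  $ bool        bool $              match bool
Accept reached after 8 steps.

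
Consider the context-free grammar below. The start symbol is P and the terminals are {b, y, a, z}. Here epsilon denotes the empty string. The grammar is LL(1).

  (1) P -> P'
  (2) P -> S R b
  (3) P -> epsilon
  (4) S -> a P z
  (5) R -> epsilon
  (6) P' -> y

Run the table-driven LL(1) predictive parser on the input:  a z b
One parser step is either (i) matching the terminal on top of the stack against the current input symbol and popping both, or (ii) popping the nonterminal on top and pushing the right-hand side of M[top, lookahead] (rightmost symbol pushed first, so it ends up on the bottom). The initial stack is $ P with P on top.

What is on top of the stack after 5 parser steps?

step 1: stack=$ P  input=a z b $  — expand P -> S R b
step 2: stack=$ b R S  input=a z b $  — expand S -> a P z
step 3: stack=$ b R z P a  input=a z b $  — match a
step 4: stack=$ b R z P  input=z b $  — expand P -> epsilon
step 5: stack=$ b R z  input=z b $  — match z
Stack after step 5: $ b R (top = R).

R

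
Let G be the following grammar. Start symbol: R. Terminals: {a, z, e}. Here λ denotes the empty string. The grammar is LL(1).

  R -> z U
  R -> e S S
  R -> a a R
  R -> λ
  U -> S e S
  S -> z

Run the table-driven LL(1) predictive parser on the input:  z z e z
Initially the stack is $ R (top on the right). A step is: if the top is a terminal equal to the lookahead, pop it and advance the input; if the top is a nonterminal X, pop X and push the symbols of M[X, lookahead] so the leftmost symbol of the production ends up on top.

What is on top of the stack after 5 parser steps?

e

step 1: stack=$ R  input=z z e z $  — expand R -> z U
step 2: stack=$ U z  input=z z e z $  — match z
step 3: stack=$ U  input=z e z $  — expand U -> S e S
step 4: stack=$ S e S  input=z e z $  — expand S -> z
step 5: stack=$ S e z  input=z e z $  — match z
Stack after step 5: $ S e (top = e).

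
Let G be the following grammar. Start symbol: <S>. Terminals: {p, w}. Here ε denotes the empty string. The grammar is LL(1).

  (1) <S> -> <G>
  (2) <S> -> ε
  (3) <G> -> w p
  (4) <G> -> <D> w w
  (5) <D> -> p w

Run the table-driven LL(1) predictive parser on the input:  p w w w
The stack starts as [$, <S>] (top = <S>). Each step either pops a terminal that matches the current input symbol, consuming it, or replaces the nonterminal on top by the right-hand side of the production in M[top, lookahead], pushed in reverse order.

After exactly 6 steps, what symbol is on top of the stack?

     Stack      Input      Action
  1  $ <S>      p w w w $  expand <S> -> <G>
  2  $ <G>      p w w w $  expand <G> -> <D> w w
  3  $ w w <D>  p w w w $  expand <D> -> p w
  4  $ w w w p  p w w w $  match p
  5  $ w w w    w w w $    match w
  6  $ w w      w w $      match w
Stack after step 6: $ w (top = w).

w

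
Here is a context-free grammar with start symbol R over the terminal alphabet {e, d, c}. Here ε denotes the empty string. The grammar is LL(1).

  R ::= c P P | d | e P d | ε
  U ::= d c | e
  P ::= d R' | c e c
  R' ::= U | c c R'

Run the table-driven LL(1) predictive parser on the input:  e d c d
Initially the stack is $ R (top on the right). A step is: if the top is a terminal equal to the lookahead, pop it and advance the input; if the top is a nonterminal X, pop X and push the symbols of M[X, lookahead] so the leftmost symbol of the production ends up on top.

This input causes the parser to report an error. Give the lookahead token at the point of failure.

d

     Stack       Input      Action
  1  $ R         e d c d $  expand R ::= e P d
  2  $ d P e     e d c d $  match e
  3  $ d P       d c d $    expand P ::= d R'
  4  $ d R' d    d c d $    match d
  5  $ d R'      c d $      expand R' ::= c c R'
  6  $ d R' c c  c d $      match c
  7  $ d R' c    d $        error: top is terminal c but lookahead is d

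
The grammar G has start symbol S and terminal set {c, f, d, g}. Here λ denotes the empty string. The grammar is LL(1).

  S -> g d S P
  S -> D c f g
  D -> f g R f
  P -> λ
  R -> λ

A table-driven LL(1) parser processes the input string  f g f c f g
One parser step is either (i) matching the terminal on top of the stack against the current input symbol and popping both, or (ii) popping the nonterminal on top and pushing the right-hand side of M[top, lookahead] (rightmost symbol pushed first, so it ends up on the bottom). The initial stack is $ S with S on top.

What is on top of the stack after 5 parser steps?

     Stack            Input          Action
  1  $ S              f g f c f g $  expand S -> D c f g
  2  $ g f c D        f g f c f g $  expand D -> f g R f
  3  $ g f c f R g f  f g f c f g $  match f
  4  $ g f c f R g    g f c f g $    match g
  5  $ g f c f R      f c f g $      expand R -> λ
Stack after step 5: $ g f c f (top = f).

f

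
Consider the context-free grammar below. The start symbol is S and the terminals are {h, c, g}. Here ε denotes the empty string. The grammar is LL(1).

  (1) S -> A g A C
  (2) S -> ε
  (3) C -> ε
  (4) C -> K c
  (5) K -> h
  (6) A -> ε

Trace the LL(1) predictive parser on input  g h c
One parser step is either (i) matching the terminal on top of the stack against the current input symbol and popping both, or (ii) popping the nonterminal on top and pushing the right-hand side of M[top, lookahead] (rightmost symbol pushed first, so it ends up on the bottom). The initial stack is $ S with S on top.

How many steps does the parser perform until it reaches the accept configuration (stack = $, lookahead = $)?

8

     Stack      Input    Action
  1  $ S        g h c $  expand S -> A g A C
  2  $ C A g A  g h c $  expand A -> ε
  3  $ C A g    g h c $  match g
  4  $ C A      h c $    expand A -> ε
  5  $ C        h c $    expand C -> K c
  6  $ c K      h c $    expand K -> h
  7  $ c h      h c $    match h
  8  $ c        c $      match c
Accept reached after 8 steps.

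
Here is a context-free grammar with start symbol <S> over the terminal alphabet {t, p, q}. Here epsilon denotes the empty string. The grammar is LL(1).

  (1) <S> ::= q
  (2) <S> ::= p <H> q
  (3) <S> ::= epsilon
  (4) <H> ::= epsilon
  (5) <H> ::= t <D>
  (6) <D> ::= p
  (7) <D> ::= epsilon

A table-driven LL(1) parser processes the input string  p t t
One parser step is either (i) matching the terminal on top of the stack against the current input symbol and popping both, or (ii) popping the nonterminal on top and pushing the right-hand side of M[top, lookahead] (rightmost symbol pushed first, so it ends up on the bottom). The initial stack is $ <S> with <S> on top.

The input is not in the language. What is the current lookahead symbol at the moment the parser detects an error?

t

     Stack      Input    Action
  1  $ <S>      p t t $  expand <S> ::= p <H> q
  2  $ q <H> p  p t t $  match p
  3  $ q <H>    t t $    expand <H> ::= t <D>
  4  $ q <D> t  t t $    match t
  5  $ q <D>    t $      error: M[<D>, t] is empty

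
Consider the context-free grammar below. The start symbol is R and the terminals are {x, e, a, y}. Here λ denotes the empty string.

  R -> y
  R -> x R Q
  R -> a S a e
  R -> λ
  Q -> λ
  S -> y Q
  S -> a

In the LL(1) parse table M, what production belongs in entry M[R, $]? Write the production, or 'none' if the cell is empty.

FIRST(R): from R->y we get {y}; from R->x R Q we get {x}; from R->a S a e we get {a}; from R->λ we get {λ}. So FIRST(R) = {λ, a, x, y}.
FIRST(Q): from Q->λ we get {λ}. So FIRST(Q) = {λ}.
FIRST(S): from S->y Q we get {y}; from S->a we get {a}. So FIRST(S) = {a, y}.
FOLLOW(R) includes $ since R is the start symbol.
FOLLOW(R): in R->x R Q, R is followed by Q with FIRST {λ}; in R->x R Q, the suffix after R is nullable (adds nothing new). Thus FOLLOW(R) = {$}.
For R -> y: FIRST(y) = {y}, so it goes in M[R, t] for t ∈ {y}.
For R -> x R Q: FIRST(x R Q) = {x}, so it goes in M[R, t] for t ∈ {x}.
For R -> a S a e: FIRST(a S a e) = {a}, so it goes in M[R, t] for t ∈ {a}.
For R -> λ: FIRST(λ) = {λ}, so it goes in M[R, t] for t ∈ {}; since λ ∈ FIRST, also for every t ∈ FOLLOW(R) = {$}.

R -> λ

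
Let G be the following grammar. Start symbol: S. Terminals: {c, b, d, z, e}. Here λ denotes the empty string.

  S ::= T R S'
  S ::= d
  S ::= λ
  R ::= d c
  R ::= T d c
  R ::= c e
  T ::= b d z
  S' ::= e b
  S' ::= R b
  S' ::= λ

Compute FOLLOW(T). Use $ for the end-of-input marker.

FIRST(T): from T::=b d z we get {b}. So FIRST(T) = {b}.
FIRST(S): from S::=T R S' we get {b}; from S::=d we get {d}; from S::=λ we get {λ}. So FIRST(S) = {λ, b, d}.
FIRST(R): from R::=d c we get {d}; from R::=T d c we get {b}; from R::=c e we get {c}. So FIRST(R) = {b, c, d}.
FIRST(S'): from S'::=e b we get {e}; from S'::=R b we get {b, c, d}; from S'::=λ we get {λ}. So FIRST(S') = {λ, b, c, d, e}.
FOLLOW(S) includes $ since S is the start symbol.
FOLLOW(S): S appears on no right-hand side. Thus FOLLOW(S) = {$}.
FOLLOW(R): in S::=T R S', R is followed by S' with FIRST {λ, b, c, d, e}; in S::=T R S', the suffix after R is nullable, so FOLLOW(R) ⊇ FOLLOW(S) = {$}; in S'::=R b, R is followed by b with FIRST {b}. Thus FOLLOW(R) = {$, b, c, d, e}.
FOLLOW(T): in S::=T R S', T is followed by R S' with FIRST {b, c, d}; in R::=T d c, T is followed by d c with FIRST {d}. Thus FOLLOW(T) = {b, c, d}.
FOLLOW(S'): in S::=T R S', the suffix after S' is empty, so FOLLOW(S') ⊇ FOLLOW(S) = {$}. Thus FOLLOW(S') = {$}.

{b, c, d}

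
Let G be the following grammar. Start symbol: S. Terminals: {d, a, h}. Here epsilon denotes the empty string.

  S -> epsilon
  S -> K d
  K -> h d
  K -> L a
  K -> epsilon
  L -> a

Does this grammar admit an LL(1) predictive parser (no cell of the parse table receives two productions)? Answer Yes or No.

FIRST(S) = {epsilon, a, d, h}
FIRST(K) = {epsilon, a, h}
FIRST(L) = {a}
FOLLOW(S) = {$}
FOLLOW(K) = {d}
FOLLOW(L) = {a}
Each cell of M receives at most one production.

Yes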